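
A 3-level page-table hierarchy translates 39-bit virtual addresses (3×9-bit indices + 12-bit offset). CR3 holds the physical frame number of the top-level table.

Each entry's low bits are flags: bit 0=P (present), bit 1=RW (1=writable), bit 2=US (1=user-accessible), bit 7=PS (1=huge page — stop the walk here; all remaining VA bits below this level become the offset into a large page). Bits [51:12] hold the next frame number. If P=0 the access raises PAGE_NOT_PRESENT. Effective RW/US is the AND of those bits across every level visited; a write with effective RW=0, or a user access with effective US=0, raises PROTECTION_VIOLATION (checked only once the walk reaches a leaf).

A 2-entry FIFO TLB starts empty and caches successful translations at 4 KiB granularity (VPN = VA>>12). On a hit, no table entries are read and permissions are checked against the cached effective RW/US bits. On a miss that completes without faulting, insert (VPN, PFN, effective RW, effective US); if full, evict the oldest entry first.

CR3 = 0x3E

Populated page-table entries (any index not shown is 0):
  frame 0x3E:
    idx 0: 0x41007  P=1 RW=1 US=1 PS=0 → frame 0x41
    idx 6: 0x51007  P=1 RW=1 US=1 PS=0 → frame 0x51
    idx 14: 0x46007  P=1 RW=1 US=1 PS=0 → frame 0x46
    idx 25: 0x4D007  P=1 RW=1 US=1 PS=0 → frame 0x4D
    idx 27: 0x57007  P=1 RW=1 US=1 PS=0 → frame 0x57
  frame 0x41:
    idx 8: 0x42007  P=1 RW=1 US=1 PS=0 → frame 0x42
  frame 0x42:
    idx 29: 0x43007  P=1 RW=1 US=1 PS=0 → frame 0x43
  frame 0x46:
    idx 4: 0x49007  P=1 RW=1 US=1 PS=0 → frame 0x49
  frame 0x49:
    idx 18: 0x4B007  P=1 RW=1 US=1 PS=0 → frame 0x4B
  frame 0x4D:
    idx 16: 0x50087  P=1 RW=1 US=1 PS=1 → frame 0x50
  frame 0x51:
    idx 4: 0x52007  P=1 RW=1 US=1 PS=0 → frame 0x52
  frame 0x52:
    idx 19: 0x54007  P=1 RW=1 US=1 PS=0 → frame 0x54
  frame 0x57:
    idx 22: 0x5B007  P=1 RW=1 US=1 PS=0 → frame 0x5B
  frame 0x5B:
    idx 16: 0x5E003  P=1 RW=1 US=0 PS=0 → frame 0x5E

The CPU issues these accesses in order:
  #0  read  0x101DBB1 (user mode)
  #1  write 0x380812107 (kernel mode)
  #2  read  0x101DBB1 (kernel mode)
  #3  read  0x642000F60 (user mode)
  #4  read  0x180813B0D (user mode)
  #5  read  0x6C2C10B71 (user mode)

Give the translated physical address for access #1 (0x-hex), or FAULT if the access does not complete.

Trace:
#0 VA=0x101DBB1 (r,user):
  L0: frame=0x3E idx=0 entry=0x41007 [P=1 RW=1 US=1 PS=0]
  L1: frame=0x41 idx=8 entry=0x42007 [P=1 RW=1 US=1 PS=0]
  L2: frame=0x42 idx=29 entry=0x43007 [P=1 RW=1 US=1 PS=0]
  → PA=0x43BB1  (3 entries read)
#1 VA=0x380812107 (w,kernel):
  L0: frame=0x3E idx=14 entry=0x46007 [P=1 RW=1 US=1 PS=0]
  L1: frame=0x46 idx=4 entry=0x49007 [P=1 RW=1 US=1 PS=0]
  L2: frame=0x49 idx=18 entry=0x4B007 [P=1 RW=1 US=1 PS=0]
  → PA=0x4B107  (3 entries read)
#2 VA=0x101DBB1 (r,kernel):
  TLB hit vpn=0x101D → PA=0x43BB1
#3 VA=0x642000F60 (r,user):
  L0: frame=0x3E idx=25 entry=0x4D007 [P=1 RW=1 US=1 PS=0]
  L1: frame=0x4D idx=16 entry=0x50087 [P=1 RW=1 US=1 PS=1]
  → PA=0x50F60 (huge @L1)  (2 entries read)
#4 VA=0x180813B0D (r,user):
  L0: frame=0x3E idx=6 entry=0x51007 [P=1 RW=1 US=1 PS=0]
  L1: frame=0x51 idx=4 entry=0x52007 [P=1 RW=1 US=1 PS=0]
  L2: frame=0x52 idx=19 entry=0x54007 [P=1 RW=1 US=1 PS=0]
  → PA=0x54B0D  (3 entries read)
#5 VA=0x6C2C10B71 (r,user):
  L0: frame=0x3E idx=27 entry=0x57007 [P=1 RW=1 US=1 PS=0]
  L1: frame=0x57 idx=22 entry=0x5B007 [P=1 RW=1 US=1 PS=0]
  L2: frame=0x5B idx=16 entry=0x5E003 [P=1 RW=1 US=0 PS=0]
  ✗ PROTECTION_VIOLATION  [3 reads]

Access #1 PA: 0x4B107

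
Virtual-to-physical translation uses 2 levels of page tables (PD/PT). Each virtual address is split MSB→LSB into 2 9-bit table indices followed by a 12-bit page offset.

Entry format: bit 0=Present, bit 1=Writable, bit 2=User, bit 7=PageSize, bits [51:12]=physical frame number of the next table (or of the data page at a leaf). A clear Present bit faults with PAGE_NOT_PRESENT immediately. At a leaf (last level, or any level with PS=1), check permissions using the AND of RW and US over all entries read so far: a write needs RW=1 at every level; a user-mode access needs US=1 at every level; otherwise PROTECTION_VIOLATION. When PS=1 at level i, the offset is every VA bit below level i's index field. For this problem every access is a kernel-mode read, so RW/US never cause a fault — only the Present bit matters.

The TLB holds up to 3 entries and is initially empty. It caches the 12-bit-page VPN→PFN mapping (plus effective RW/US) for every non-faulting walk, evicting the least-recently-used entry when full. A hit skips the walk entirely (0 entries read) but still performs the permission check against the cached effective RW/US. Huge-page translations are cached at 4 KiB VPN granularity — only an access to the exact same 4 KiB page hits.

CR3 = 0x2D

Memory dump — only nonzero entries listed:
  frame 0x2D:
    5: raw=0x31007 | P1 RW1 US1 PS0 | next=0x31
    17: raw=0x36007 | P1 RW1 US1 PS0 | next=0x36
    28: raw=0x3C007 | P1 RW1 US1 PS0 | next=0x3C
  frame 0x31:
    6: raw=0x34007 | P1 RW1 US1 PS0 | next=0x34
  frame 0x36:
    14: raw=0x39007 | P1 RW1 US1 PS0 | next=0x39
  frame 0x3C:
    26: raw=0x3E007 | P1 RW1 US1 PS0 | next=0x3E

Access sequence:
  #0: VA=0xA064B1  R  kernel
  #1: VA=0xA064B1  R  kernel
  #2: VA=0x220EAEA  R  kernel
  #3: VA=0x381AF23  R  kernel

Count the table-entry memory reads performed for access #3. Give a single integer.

Per-access translation:
#0 VA=0xA064B1 (r,kernel):
  lvl0: tbl 0x2D, slot 5 ⇒ 0x31007 (P1/RW1/US1/PS0)
  lvl1: tbl 0x31, slot 6 ⇒ 0x34007 (P1/RW1/US1/PS0)
  ✓ 0x344B1  — 2 lookups
#1 VA=0xA064B1 (r,kernel):
  TLB hit vpn=0xA06 → PA=0x344B1
#2 VA=0x220EAEA (r,kernel):
  lvl0: tbl 0x2D, slot 17 ⇒ 0x36007 (P1/RW1/US1/PS0)
  lvl1: tbl 0x36, slot 14 ⇒ 0x39007 (P1/RW1/US1/PS0)
  ✓ 0x39AEA  — 2 lookups
#3 VA=0x381AF23 (r,kernel):
  lvl0: tbl 0x2D, slot 28 ⇒ 0x3C007 (P1/RW1/US1/PS0)
  lvl1: tbl 0x3C, slot 26 ⇒ 0x3E007 (P1/RW1/US1/PS0)
  ✓ 0x3EF23  — 2 lookups

Entries read for #3: 2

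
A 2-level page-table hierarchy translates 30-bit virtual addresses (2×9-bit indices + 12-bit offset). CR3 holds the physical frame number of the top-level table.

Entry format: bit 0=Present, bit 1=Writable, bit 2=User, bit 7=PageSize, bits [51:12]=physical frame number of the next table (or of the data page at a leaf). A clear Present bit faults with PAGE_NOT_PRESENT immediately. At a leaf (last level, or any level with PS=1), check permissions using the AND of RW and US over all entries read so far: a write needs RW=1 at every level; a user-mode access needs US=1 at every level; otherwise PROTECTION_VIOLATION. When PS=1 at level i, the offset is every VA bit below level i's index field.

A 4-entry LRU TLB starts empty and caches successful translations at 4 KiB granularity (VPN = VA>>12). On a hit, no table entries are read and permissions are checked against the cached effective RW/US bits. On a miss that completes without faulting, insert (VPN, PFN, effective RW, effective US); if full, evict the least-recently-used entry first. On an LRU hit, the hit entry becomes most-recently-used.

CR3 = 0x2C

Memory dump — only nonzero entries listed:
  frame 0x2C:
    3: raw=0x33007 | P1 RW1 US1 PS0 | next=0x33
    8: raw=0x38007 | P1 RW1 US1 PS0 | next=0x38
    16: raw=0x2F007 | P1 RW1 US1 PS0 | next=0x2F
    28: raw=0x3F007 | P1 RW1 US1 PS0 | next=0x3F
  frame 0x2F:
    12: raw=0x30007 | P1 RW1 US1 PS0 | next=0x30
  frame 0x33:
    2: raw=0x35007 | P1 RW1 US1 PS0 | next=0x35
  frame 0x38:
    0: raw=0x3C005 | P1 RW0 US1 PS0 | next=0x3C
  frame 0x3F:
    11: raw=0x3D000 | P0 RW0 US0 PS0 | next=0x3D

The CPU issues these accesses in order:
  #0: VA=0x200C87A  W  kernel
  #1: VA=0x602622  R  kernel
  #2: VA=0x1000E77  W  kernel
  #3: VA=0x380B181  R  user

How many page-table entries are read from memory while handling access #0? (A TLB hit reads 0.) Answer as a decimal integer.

Walk each access:
#0 VA=0x200C87A (w,kernel):
  lvl0: tbl 0x2C, slot 16 ⇒ 0x2F007 (P1/RW1/US1/PS0)
  lvl1: tbl 0x2F, slot 12 ⇒ 0x30007 (P1/RW1/US1/PS0)
  → PA=0x3087A  (2 entries read)
#1 VA=0x602622 (r,kernel):
  lvl0: tbl 0x2C, slot 3 ⇒ 0x33007 (P1/RW1/US1/PS0)
  lvl1: tbl 0x33, slot 2 ⇒ 0x35007 (P1/RW1/US1/PS0)
  → PA=0x35622  (2 entries read)
#2 VA=0x1000E77 (w,kernel):
  lvl0: tbl 0x2C, slot 8 ⇒ 0x38007 (P1/RW1/US1/PS0)
  lvl1: tbl 0x38, slot 0 ⇒ 0x3C005 (P1/RW0/US1/PS0)
  ⇒ fault: PROTECTION_VIOLATION  — 2 lookups
#3 VA=0x380B181 (r,user):
  lvl0: tbl 0x2C, slot 28 ⇒ 0x3F007 (P1/RW1/US1/PS0)
  lvl1: tbl 0x3F, slot 11 ⇒ 0x3D000 (P0/RW0/US0/PS0)
  ⇒ fault: PAGE_NOT_PRESENT  — 2 lookups

Entries read for #0: 2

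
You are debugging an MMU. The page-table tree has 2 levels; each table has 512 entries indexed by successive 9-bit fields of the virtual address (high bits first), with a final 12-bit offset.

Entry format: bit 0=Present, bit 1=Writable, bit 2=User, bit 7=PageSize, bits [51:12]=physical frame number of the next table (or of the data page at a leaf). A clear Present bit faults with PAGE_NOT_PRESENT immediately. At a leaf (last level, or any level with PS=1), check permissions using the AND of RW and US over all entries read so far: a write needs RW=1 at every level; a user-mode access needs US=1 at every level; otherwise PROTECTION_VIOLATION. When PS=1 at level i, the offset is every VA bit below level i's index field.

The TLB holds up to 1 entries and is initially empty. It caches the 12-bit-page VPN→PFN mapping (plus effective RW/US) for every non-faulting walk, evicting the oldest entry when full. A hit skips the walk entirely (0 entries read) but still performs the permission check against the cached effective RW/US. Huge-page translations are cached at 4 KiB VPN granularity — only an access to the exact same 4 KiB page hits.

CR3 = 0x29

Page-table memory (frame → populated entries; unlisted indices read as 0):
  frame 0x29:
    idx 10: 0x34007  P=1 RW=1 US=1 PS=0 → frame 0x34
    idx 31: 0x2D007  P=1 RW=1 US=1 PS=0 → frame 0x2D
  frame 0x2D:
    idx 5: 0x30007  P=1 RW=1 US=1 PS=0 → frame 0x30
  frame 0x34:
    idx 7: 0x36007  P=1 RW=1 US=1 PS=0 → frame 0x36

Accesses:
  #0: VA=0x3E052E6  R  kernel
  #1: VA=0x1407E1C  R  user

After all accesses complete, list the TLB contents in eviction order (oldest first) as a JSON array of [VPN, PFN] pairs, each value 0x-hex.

Per-access translation:
#0 VA=0x3E052E6 (r,kernel):
  L0: frame=0x29 idx=31 entry=0x2D007 [P=1 RW=1 US=1 PS=0]
  L1: frame=0x2D idx=5 entry=0x30007 [P=1 RW=1 US=1 PS=0]
  → PA=0x302E6  (2 entries read)
#1 VA=0x1407E1C (r,user):
  L0: frame=0x29 idx=10 entry=0x34007 [P=1 RW=1 US=1 PS=0]
  L1: frame=0x34 idx=7 entry=0x36007 [P=1 RW=1 US=1 PS=0]
  → PA=0x36E1C  (2 entries read)

TLB: [["0x1407", "0x36"]]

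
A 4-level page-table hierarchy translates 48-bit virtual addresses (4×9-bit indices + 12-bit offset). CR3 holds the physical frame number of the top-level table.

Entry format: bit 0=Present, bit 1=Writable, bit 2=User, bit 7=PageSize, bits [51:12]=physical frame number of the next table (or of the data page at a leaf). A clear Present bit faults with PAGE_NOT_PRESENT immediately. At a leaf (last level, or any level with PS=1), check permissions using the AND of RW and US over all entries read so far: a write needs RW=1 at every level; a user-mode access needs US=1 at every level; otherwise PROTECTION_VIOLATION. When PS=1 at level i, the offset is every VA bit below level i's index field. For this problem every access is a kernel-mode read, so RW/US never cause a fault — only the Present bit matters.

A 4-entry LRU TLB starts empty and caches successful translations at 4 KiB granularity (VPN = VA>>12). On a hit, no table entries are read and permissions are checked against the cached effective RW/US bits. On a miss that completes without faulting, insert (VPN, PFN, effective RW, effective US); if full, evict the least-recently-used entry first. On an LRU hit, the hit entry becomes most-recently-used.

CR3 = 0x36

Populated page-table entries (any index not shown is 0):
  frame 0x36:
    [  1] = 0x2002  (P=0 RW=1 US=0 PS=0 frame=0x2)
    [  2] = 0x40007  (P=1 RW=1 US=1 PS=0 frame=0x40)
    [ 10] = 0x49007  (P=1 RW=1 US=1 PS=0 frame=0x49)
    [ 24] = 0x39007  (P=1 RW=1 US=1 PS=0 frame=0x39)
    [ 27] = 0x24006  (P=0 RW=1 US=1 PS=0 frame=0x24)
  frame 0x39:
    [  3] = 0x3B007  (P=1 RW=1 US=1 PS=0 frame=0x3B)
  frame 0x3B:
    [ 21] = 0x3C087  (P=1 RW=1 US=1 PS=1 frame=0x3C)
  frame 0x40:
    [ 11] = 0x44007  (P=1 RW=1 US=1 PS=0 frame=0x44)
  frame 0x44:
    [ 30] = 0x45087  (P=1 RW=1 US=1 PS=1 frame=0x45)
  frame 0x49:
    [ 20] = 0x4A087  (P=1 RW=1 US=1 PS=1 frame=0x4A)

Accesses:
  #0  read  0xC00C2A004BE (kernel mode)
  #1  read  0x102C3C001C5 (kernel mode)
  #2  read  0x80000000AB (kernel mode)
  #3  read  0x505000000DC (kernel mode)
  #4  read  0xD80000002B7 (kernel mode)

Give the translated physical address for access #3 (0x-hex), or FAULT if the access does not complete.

Trace:
#0 VA=0xC00C2A004BE (r,kernel):
  L0: frame=0x36 idx=24 entry=0x39007 [P=1 RW=1 US=1 PS=0]
  L1: frame=0x39 idx=3 entry=0x3B007 [P=1 RW=1 US=1 PS=0]
  L2: frame=0x3B idx=21 entry=0x3C087 [P=1 RW=1 US=1 PS=1]
  ✓ 0x3C4BE (huge @L2)  — 3 lookups
#1 VA=0x102C3C001C5 (r,kernel):
  L0: frame=0x36 idx=2 entry=0x40007 [P=1 RW=1 US=1 PS=0]
  L1: frame=0x40 idx=11 entry=0x44007 [P=1 RW=1 US=1 PS=0]
  L2: frame=0x44 idx=30 entry=0x45087 [P=1 RW=1 US=1 PS=1]
  ✓ 0x451C5 (huge @L2)  — 3 lookups
#2 VA=0x80000000AB (r,kernel):
  L0: frame=0x36 idx=1 entry=0x2002 [P=0 RW=1 US=0 PS=0]
  ⇒ fault: PAGE_NOT_PRESENT  — 1 lookups
#3 VA=0x505000000DC (r,kernel):
  L0: frame=0x36 idx=10 entry=0x49007 [P=1 RW=1 US=1 PS=0]
  L1: frame=0x49 idx=20 entry=0x4A087 [P=1 RW=1 US=1 PS=1]
  ✓ 0x4A0DC (huge @L1)  — 2 lookups
#4 VA=0xD80000002B7 (r,kernel):
  L0: frame=0x36 idx=27 entry=0x24006 [P=0 RW=1 US=1 PS=0]
  ⇒ fault: PAGE_NOT_PRESENT  — 1 lookups

Access #3 PA: 0x4A0DC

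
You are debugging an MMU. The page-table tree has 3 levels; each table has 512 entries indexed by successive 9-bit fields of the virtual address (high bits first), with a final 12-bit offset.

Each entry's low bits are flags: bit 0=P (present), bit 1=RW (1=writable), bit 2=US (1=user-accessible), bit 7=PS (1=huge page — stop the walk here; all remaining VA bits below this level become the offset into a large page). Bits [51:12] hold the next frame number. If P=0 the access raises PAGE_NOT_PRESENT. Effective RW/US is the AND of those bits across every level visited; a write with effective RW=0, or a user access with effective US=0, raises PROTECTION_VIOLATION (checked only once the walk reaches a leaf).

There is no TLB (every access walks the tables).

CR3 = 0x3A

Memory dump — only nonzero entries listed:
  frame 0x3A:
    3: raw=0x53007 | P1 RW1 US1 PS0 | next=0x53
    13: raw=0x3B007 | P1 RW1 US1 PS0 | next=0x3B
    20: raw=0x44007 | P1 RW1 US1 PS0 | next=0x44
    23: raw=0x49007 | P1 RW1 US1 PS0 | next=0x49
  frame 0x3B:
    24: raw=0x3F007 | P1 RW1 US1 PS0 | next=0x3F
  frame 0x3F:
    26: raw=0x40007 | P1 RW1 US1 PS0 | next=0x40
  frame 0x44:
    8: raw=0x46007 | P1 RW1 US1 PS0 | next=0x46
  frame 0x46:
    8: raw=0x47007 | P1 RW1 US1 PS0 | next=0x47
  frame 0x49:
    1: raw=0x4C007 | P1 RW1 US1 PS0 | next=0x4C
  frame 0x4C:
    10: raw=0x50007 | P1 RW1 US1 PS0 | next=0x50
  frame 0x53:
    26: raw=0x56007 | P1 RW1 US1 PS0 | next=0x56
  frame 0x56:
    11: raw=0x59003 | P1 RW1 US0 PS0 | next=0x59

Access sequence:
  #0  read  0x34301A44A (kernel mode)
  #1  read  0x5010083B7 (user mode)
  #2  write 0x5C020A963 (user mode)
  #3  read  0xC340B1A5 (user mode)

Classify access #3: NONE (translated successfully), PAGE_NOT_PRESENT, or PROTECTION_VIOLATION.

Per-access translation:
#0 VA=0x34301A44A (r,kernel):
  L0: frame=0x3A idx=13 entry=0x3B007 [P=1 RW=1 US=1 PS=0]
  L1: frame=0x3B idx=24 entry=0x3F007 [P=1 RW=1 US=1 PS=0]
  L2: frame=0x3F idx=26 entry=0x40007 [P=1 RW=1 US=1 PS=0]
  ✓ 0x4044A  — 3 lookups
#1 VA=0x5010083B7 (r,user):
  L0: frame=0x3A idx=20 entry=0x44007 [P=1 RW=1 US=1 PS=0]
  L1: frame=0x44 idx=8 entry=0x46007 [P=1 RW=1 US=1 PS=0]
  L2: frame=0x46 idx=8 entry=0x47007 [P=1 RW=1 US=1 PS=0]
  ✓ 0x473B7  — 3 lookups
#2 VA=0x5C020A963 (w,user):
  L0: frame=0x3A idx=23 entry=0x49007 [P=1 RW=1 US=1 PS=0]
  L1: frame=0x49 idx=1 entry=0x4C007 [P=1 RW=1 US=1 PS=0]
  L2: frame=0x4C idx=10 entry=0x50007 [P=1 RW=1 US=1 PS=0]
  ✓ 0x50963  — 3 lookups
#3 VA=0xC340B1A5 (r,user):
  L0: frame=0x3A idx=3 entry=0x53007 [P=1 RW=1 US=1 PS=0]
  L1: frame=0x53 idx=26 entry=0x56007 [P=1 RW=1 US=1 PS=0]
  L2: frame=0x56 idx=11 entry=0x59003 [P=1 RW=1 US=0 PS=0]
  → PROTECTION_VIOLATION  (3 entries read)

Access #3 fault: PROTECTION_VIOLATION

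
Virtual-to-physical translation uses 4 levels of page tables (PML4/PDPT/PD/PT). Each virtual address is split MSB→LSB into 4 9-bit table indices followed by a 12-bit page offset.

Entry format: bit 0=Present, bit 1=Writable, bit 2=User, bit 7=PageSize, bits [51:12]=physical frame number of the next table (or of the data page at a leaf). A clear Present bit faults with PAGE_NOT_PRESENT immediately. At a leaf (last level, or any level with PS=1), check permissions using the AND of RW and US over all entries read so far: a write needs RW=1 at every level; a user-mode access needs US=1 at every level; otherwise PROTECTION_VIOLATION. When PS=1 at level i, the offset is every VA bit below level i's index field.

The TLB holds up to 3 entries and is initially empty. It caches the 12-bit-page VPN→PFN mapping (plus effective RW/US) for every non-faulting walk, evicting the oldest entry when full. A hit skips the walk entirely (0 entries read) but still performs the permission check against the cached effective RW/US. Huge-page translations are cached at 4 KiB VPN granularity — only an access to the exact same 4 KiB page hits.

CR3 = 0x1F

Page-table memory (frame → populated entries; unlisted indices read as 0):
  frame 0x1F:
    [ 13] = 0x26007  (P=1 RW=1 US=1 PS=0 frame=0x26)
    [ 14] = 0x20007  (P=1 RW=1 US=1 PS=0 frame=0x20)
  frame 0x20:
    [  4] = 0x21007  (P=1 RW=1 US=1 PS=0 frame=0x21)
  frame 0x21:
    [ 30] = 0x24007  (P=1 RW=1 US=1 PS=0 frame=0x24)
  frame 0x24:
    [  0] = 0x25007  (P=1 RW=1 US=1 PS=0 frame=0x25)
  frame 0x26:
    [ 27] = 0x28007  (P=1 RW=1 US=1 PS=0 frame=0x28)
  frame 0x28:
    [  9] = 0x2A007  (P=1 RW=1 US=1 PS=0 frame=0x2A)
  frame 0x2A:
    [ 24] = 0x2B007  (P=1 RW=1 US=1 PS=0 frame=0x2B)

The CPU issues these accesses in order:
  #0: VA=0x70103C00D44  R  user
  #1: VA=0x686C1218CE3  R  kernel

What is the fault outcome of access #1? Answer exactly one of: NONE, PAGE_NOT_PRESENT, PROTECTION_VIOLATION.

Per-access translation:
#0 VA=0x70103C00D44 (r,user):
  L0 @0x1F[14] → 0x20007  P=1,RW=1,US=1,PS=0
  L1 @0x20[4] → 0x21007  P=1,RW=1,US=1,PS=0
  L2 @0x21[30] → 0x24007  P=1,RW=1,US=1,PS=0
  L3 @0x24[0] → 0x25007  P=1,RW=1,US=1,PS=0
  ✓ 0x25D44  — 4 lookups
#1 VA=0x686C1218CE3 (r,kernel):
  L0 @0x1F[13] → 0x26007  P=1,RW=1,US=1,PS=0
  L1 @0x26[27] → 0x28007  P=1,RW=1,US=1,PS=0
  L2 @0x28[9] → 0x2A007  P=1,RW=1,US=1,PS=0
  L3 @0x2A[24] → 0x2B007  P=1,RW=1,US=1,PS=0
  ✓ 0x2BCE3  — 4 lookups

Access #1 fault: NONE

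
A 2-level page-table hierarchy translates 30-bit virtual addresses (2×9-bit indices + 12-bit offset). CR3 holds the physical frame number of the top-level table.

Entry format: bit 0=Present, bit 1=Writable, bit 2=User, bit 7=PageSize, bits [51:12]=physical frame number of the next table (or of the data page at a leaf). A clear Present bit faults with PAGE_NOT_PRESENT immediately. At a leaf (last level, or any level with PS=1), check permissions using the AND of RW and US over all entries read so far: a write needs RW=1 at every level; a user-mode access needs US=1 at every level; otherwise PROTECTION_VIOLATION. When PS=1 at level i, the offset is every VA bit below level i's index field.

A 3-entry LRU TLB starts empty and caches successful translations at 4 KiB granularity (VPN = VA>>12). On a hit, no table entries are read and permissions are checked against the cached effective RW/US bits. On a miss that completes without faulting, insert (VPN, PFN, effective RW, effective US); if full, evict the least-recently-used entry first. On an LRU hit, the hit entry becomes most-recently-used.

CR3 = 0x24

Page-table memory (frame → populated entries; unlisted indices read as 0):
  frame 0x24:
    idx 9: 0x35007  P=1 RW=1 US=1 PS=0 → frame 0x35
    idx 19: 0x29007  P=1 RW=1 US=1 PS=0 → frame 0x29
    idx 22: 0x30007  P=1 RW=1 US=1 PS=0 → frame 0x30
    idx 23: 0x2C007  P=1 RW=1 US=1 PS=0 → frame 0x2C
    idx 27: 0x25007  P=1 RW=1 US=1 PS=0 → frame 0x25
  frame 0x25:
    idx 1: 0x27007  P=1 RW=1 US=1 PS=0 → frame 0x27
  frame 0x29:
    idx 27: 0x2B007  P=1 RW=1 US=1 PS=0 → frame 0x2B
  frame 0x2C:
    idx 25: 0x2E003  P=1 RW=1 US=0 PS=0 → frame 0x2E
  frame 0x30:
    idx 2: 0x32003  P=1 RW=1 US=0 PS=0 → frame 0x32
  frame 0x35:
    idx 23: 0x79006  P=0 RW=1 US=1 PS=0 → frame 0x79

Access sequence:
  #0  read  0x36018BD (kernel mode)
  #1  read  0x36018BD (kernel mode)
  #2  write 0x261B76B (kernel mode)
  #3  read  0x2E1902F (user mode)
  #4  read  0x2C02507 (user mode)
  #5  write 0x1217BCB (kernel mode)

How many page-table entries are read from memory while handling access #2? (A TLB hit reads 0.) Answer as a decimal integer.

Per-access translation:
#0 VA=0x36018BD (r,kernel):
  lvl0: tbl 0x24, slot 27 ⇒ 0x25007 (P1/RW1/US1/PS0)
  lvl1: tbl 0x25, slot 1 ⇒ 0x27007 (P1/RW1/US1/PS0)
  ⇒ phys 0x278BD  [2 reads]
#1 VA=0x36018BD (r,kernel):
  TLB hit vpn=0x3601 → PA=0x278BD
#2 VA=0x261B76B (w,kernel):
  lvl0: tbl 0x24, slot 19 ⇒ 0x29007 (P1/RW1/US1/PS0)
  lvl1: tbl 0x29, slot 27 ⇒ 0x2B007 (P1/RW1/US1/PS0)
  ⇒ phys 0x2B76B  [2 reads]
#3 VA=0x2E1902F (r,user):
  lvl0: tbl 0x24, slot 23 ⇒ 0x2C007 (P1/RW1/US1/PS0)
  lvl1: tbl 0x2C, slot 25 ⇒ 0x2E003 (P1/RW1/US0/PS0)
  ⇒ fault: PROTECTION_VIOLATION  — 2 lookups
#4 VA=0x2C02507 (r,user):
  lvl0: tbl 0x24, slot 22 ⇒ 0x30007 (P1/RW1/US1/PS0)
  lvl1: tbl 0x30, slot 2 ⇒ 0x32003 (P1/RW1/US0/PS0)
  ⇒ fault: PROTECTION_VIOLATION  — 2 lookups
#5 VA=0x1217BCB (w,kernel):
  lvl0: tbl 0x24, slot 9 ⇒ 0x35007 (P1/RW1/US1/PS0)
  lvl1: tbl 0x35, slot 23 ⇒ 0x79006 (P0/RW1/US1/PS0)
  ⇒ fault: PAGE_NOT_PRESENT  — 2 lookups

Entries read for #2: 2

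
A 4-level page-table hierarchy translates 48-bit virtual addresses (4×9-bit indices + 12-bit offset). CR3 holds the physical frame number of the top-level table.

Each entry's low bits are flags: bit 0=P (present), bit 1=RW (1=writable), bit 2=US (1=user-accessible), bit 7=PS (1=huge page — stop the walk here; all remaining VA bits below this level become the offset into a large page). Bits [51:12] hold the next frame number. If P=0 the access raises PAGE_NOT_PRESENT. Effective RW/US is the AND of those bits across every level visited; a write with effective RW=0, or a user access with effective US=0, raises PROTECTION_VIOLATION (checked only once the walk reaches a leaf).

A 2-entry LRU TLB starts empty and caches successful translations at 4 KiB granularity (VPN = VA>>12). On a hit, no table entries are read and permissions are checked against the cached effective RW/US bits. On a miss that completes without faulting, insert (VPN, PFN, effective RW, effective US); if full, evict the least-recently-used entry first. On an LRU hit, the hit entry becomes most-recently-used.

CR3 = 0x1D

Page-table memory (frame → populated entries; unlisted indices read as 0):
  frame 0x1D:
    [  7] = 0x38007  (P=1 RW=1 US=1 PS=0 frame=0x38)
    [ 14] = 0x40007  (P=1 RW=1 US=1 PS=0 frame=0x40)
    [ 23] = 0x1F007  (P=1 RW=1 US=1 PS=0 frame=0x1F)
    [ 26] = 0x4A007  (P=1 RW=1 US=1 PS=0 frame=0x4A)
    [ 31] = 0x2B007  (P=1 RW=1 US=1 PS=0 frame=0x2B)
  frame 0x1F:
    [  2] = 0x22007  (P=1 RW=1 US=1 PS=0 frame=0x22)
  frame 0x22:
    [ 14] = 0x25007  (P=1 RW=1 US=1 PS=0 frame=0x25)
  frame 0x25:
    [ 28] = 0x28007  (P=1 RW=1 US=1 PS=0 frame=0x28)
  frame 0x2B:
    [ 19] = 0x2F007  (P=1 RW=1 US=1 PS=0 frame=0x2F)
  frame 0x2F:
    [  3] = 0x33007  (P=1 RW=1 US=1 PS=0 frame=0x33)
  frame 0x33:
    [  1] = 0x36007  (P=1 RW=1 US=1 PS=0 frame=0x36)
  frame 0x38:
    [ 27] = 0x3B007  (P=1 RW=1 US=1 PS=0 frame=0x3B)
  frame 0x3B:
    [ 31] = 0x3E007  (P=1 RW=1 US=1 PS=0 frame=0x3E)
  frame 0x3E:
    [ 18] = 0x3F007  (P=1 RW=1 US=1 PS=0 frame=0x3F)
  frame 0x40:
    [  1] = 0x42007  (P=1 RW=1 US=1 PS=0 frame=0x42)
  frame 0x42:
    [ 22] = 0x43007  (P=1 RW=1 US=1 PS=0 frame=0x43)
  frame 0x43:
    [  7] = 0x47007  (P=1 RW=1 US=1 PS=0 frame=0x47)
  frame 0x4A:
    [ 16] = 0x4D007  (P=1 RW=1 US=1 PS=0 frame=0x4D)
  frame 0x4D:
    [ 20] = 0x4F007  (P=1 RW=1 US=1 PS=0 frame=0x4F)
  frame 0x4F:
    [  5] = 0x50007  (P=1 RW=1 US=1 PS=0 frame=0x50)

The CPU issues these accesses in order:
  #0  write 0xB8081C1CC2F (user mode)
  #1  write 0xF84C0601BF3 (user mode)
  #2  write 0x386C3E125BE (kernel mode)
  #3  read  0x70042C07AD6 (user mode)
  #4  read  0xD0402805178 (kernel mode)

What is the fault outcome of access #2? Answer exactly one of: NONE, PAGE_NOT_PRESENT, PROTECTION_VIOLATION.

Trace:
#0 VA=0xB8081C1CC2F (w,user):
  [0] read 0x1D idx=23: raw=0x1F007 flags P=1 W=1 U=1 S=0
  [1] read 0x1F idx=2: raw=0x22007 flags P=1 W=1 U=1 S=0
  [2] read 0x22 idx=14: raw=0x25007 flags P=1 W=1 U=1 S=0
  [3] read 0x25 idx=28: raw=0x28007 flags P=1 W=1 U=1 S=0
  ✓ 0x28C2F  — 4 lookups
#1 VA=0xF84C0601BF3 (w,user):
  [0] read 0x1D idx=31: raw=0x2B007 flags P=1 W=1 U=1 S=0
  [1] read 0x2B idx=19: raw=0x2F007 flags P=1 W=1 U=1 S=0
  [2] read 0x2F idx=3: raw=0x33007 flags P=1 W=1 U=1 S=0
  [3] read 0x33 idx=1: raw=0x36007 flags P=1 W=1 U=1 S=0
  ✓ 0x36BF3  — 4 lookups
#2 VA=0x386C3E125BE (w,kernel):
  [0] read 0x1D idx=7: raw=0x38007 flags P=1 W=1 U=1 S=0
  [1] read 0x38 idx=27: raw=0x3B007 flags P=1 W=1 U=1 S=0
  [2] read 0x3B idx=31: raw=0x3E007 flags P=1 W=1 U=1 S=0
  [3] read 0x3E idx=18: raw=0x3F007 flags P=1 W=1 U=1 S=0
  ✓ 0x3F5BE  — 4 lookups
#3 VA=0x70042C07AD6 (r,user):
  [0] read 0x1D idx=14: raw=0x40007 flags P=1 W=1 U=1 S=0
  [1] read 0x40 idx=1: raw=0x42007 flags P=1 W=1 U=1 S=0
  [2] read 0x42 idx=22: raw=0x43007 flags P=1 W=1 U=1 S=0
  [3] read 0x43 idx=7: raw=0x47007 flags P=1 W=1 U=1 S=0
  ✓ 0x47AD6  — 4 lookups
#4 VA=0xD0402805178 (r,kernel):
  [0] read 0x1D idx=26: raw=0x4A007 flags P=1 W=1 U=1 S=0
  [1] read 0x4A idx=16: raw=0x4D007 flags P=1 W=1 U=1 S=0
  [2] read 0x4D idx=20: raw=0x4F007 flags P=1 W=1 U=1 S=0
  [3] read 0x4F idx=5: raw=0x50007 flags P=1 W=1 U=1 S=0
  ✓ 0x50178  — 4 lookups

Access #2 fault: NONE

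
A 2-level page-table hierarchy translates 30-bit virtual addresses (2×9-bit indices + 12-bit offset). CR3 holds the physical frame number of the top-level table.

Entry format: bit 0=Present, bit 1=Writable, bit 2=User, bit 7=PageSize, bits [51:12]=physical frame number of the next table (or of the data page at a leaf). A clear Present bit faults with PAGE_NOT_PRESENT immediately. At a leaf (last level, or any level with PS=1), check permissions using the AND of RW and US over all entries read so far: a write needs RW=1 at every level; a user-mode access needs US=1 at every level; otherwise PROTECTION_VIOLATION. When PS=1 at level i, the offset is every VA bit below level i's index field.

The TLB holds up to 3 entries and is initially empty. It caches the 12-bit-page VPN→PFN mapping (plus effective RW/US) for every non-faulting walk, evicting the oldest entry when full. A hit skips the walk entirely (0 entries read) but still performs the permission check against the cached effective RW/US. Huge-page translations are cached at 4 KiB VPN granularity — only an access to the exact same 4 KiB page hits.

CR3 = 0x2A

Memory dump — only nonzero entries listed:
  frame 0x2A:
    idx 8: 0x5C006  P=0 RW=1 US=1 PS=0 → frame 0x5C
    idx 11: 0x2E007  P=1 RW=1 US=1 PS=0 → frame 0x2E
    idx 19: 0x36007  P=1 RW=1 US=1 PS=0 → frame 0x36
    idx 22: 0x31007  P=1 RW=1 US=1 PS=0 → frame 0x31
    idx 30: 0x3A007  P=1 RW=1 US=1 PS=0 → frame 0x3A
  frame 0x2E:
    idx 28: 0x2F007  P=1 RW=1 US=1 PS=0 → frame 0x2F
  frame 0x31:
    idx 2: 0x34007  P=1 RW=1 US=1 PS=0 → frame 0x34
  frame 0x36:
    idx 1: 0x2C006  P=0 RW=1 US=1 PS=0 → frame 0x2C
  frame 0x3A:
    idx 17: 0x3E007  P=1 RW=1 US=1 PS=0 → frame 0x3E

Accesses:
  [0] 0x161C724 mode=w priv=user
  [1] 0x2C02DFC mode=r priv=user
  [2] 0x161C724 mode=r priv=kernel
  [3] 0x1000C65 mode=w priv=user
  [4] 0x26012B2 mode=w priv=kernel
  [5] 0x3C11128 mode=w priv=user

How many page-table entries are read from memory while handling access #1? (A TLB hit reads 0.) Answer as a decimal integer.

Per-access translation:
#0 VA=0x161C724 (w,user):
  lvl0: tbl 0x2A, slot 11 ⇒ 0x2E007 (P1/RW1/US1/PS0)
  lvl1: tbl 0x2E, slot 28 ⇒ 0x2F007 (P1/RW1/US1/PS0)
  ⇒ phys 0x2F724  [2 reads]
#1 VA=0x2C02DFC (r,user):
  lvl0: tbl 0x2A, slot 22 ⇒ 0x31007 (P1/RW1/US1/PS0)
  lvl1: tbl 0x31, slot 2 ⇒ 0x34007 (P1/RW1/US1/PS0)
  ⇒ phys 0x34DFC  [2 reads]
#2 VA=0x161C724 (r,kernel):
  TLB hit vpn=0x161C → PA=0x2F724
#3 VA=0x1000C65 (w,user):
  lvl0: tbl 0x2A, slot 8 ⇒ 0x5C006 (P0/RW1/US1/PS0)
  ✗ PAGE_NOT_PRESENT  [1 reads]
#4 VA=0x26012B2 (w,kernel):
  lvl0: tbl 0x2A, slot 19 ⇒ 0x36007 (P1/RW1/US1/PS0)
  lvl1: tbl 0x36, slot 1 ⇒ 0x2C006 (P0/RW1/US1/PS0)
  ✗ PAGE_NOT_PRESENT  [2 reads]
#5 VA=0x3C11128 (w,user):
  lvl0: tbl 0x2A, slot 30 ⇒ 0x3A007 (P1/RW1/US1/PS0)
  lvl1: tbl 0x3A, slot 17 ⇒ 0x3E007 (P1/RW1/US1/PS0)
  ⇒ phys 0x3E128  [2 reads]

Entries read for #1: 2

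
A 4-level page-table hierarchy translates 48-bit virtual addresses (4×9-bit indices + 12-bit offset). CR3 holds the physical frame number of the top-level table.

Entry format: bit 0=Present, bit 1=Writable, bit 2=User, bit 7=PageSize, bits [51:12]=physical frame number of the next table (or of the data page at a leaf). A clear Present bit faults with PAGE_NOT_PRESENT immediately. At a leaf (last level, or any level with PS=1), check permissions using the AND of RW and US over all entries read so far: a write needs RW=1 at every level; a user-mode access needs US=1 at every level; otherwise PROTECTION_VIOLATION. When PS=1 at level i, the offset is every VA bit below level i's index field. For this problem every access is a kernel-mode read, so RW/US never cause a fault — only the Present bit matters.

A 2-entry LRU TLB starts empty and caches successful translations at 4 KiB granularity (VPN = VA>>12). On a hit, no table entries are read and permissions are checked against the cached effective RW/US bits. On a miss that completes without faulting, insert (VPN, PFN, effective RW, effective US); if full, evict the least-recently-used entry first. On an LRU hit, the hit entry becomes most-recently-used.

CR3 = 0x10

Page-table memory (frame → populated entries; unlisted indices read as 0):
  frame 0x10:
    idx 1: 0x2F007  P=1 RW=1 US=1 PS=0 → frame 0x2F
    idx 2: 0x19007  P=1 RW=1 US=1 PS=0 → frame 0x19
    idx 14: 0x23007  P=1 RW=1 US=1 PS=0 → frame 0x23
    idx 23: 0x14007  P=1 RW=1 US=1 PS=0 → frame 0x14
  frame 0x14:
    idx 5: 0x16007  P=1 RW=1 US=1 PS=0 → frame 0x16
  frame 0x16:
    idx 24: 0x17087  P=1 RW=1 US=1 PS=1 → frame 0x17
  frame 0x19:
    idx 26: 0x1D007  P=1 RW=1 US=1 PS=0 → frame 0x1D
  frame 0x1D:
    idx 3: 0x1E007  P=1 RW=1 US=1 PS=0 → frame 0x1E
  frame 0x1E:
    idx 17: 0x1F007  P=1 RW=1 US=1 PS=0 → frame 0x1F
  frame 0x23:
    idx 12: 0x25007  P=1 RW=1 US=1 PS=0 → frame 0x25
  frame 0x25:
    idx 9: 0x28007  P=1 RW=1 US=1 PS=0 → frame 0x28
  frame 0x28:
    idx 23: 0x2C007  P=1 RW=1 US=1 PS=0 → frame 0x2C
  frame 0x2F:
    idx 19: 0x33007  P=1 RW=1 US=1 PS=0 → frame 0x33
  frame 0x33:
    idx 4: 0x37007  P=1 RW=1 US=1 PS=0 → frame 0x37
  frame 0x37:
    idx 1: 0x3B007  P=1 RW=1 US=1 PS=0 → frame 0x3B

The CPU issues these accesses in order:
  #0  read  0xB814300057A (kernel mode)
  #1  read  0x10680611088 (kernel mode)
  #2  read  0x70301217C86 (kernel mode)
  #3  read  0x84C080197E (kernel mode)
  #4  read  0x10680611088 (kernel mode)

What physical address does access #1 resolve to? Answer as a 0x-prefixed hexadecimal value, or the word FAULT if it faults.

Walk each access:
#0 VA=0xB814300057A (r,kernel):
  L0 @0x10[23] → 0x14007  P=1,RW=1,US=1,PS=0
  L1 @0x14[5] → 0x16007  P=1,RW=1,US=1,PS=0
  L2 @0x16[24] → 0x17087  P=1,RW=1,US=1,PS=1
  → PA=0x1757A (huge @L2)  (3 entries read)
#1 VA=0x10680611088 (r,kernel):
  L0 @0x10[2] → 0x19007  P=1,RW=1,US=1,PS=0
  L1 @0x19[26] → 0x1D007  P=1,RW=1,US=1,PS=0
  L2 @0x1D[3] → 0x1E007  P=1,RW=1,US=1,PS=0
  L3 @0x1E[17] → 0x1F007  P=1,RW=1,US=1,PS=0
  → PA=0x1F088  (4 entries read)
#2 VA=0x70301217C86 (r,kernel):
  L0 @0x10[14] → 0x23007  P=1,RW=1,US=1,PS=0
  L1 @0x23[12] → 0x25007  P=1,RW=1,US=1,PS=0
  L2 @0x25[9] → 0x28007  P=1,RW=1,US=1,PS=0
  L3 @0x28[23] → 0x2C007  P=1,RW=1,US=1,PS=0
  → PA=0x2CC86  (4 entries read)
#3 VA=0x84C080197E (r,kernel):
  L0 @0x10[1] → 0x2F007  P=1,RW=1,US=1,PS=0
  L1 @0x2F[19] → 0x33007  P=1,RW=1,US=1,PS=0
  L2 @0x33[4] → 0x37007  P=1,RW=1,US=1,PS=0
  L3 @0x37[1] → 0x3B007  P=1,RW=1,US=1,PS=0
  → PA=0x3B97E  (4 entries read)
#4 VA=0x10680611088 (r,kernel):
  L0 @0x10[2] → 0x19007  P=1,RW=1,US=1,PS=0
  L1 @0x19[26] → 0x1D007  P=1,RW=1,US=1,PS=0
  L2 @0x1D[3] → 0x1E007  P=1,RW=1,US=1,PS=0
  L3 @0x1E[17] → 0x1F007  P=1,RW=1,US=1,PS=0
  → PA=0x1F088  (4 entries read)

Access #1 PA: 0x1F088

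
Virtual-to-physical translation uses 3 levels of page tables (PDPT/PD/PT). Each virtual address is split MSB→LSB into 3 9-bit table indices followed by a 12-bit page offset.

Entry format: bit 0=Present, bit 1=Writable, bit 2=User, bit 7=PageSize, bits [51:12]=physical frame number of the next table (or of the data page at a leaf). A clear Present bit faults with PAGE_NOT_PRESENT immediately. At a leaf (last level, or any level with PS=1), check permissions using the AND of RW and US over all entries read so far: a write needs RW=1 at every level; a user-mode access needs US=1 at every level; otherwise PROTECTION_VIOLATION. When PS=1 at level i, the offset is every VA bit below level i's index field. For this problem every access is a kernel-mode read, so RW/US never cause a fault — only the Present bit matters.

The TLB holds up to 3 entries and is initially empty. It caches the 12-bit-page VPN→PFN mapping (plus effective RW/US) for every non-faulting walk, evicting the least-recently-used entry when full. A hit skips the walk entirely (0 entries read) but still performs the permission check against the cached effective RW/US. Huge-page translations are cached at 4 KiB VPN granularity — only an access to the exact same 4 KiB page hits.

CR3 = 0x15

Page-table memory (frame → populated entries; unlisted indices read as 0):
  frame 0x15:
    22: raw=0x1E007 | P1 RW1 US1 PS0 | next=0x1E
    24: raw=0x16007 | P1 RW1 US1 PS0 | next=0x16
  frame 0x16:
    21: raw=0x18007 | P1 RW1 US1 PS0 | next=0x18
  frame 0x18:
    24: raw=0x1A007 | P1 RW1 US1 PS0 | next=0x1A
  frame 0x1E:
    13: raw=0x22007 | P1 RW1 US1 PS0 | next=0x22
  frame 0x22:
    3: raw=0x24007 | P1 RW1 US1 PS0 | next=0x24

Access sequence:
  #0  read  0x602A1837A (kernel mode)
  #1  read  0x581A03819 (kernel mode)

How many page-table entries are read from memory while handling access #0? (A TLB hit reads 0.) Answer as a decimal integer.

Walk each access:
#0 VA=0x602A1837A (r,kernel):
  [0] read 0x15 idx=24: raw=0x16007 flags P=1 W=1 U=1 S=0
  [1] read 0x16 idx=21: raw=0x18007 flags P=1 W=1 U=1 S=0
  [2] read 0x18 idx=24: raw=0x1A007 flags P=1 W=1 U=1 S=0
  ✓ 0x1A37A  — 3 lookups
#1 VA=0x581A03819 (r,kernel):
  [0] read 0x15 idx=22: raw=0x1E007 flags P=1 W=1 U=1 S=0
  [1] read 0x1E idx=13: raw=0x22007 flags P=1 W=1 U=1 S=0
  [2] read 0x22 idx=3: raw=0x24007 flags P=1 W=1 U=1 S=0
  ✓ 0x24819  — 3 lookups

Entries read for #0: 3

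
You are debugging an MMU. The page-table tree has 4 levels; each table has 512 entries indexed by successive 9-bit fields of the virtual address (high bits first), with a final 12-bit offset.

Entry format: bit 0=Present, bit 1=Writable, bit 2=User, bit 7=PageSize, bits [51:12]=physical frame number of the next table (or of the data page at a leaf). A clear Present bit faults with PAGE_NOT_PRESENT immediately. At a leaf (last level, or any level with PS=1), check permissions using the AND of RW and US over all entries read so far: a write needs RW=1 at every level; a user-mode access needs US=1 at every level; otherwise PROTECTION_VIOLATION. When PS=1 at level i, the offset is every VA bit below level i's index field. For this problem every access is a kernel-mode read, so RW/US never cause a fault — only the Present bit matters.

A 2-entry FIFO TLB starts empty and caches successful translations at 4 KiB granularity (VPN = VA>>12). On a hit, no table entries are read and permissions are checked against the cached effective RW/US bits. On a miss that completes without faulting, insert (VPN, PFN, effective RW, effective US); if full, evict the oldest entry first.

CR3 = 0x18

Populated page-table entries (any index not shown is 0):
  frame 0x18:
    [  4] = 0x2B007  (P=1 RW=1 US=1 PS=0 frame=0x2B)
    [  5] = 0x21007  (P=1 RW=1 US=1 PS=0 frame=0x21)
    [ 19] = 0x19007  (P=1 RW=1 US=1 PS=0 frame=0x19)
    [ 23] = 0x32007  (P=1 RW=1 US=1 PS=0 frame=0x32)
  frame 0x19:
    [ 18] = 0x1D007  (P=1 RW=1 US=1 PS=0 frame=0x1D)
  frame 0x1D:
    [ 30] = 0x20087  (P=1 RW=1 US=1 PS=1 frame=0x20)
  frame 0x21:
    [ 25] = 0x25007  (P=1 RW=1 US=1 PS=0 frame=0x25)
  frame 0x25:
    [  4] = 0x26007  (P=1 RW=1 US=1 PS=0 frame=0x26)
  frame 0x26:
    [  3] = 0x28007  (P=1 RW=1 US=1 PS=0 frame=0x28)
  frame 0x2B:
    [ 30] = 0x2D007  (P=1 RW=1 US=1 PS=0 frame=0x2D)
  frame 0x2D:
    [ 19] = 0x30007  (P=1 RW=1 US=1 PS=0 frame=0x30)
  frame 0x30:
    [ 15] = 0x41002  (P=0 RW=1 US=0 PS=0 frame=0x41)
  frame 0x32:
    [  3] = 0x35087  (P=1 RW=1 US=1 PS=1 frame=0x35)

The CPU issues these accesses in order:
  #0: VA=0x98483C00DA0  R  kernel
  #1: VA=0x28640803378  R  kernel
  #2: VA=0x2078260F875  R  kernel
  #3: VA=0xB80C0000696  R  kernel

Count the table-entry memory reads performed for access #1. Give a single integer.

Walk each access:
#0 VA=0x98483C00DA0 (r,kernel):
  lvl0: tbl 0x18, slot 19 ⇒ 0x19007 (P1/RW1/US1/PS0)
  lvl1: tbl 0x19, slot 18 ⇒ 0x1D007 (P1/RW1/US1/PS0)
  lvl2: tbl 0x1D, slot 30 ⇒ 0x20087 (P1/RW1/US1/PS1)
  ✓ 0x20DA0 (huge @L2)  — 3 lookups
#1 VA=0x28640803378 (r,kernel):
  lvl0: tbl 0x18, slot 5 ⇒ 0x21007 (P1/RW1/US1/PS0)
  lvl1: tbl 0x21, slot 25 ⇒ 0x25007 (P1/RW1/US1/PS0)
  lvl2: tbl 0x25, slot 4 ⇒ 0x26007 (P1/RW1/US1/PS0)
  lvl3: tbl 0x26, slot 3 ⇒ 0x28007 (P1/RW1/US1/PS0)
  ✓ 0x28378  — 4 lookups
#2 VA=0x2078260F875 (r,kernel):
  lvl0: tbl 0x18, slot 4 ⇒ 0x2B007 (P1/RW1/US1/PS0)
  lvl1: tbl 0x2B, slot 30 ⇒ 0x2D007 (P1/RW1/US1/PS0)
  lvl2: tbl 0x2D, slot 19 ⇒ 0x30007 (P1/RW1/US1/PS0)
  lvl3: tbl 0x30, slot 15 ⇒ 0x41002 (P0/RW1/US0/PS0)
  → PAGE_NOT_PRESENT  (4 entries read)
#3 VA=0xB80C0000696 (r,kernel):
  lvl0: tbl 0x18, slot 23 ⇒ 0x32007 (P1/RW1/US1/PS0)
  lvl1: tbl 0x32, slot 3 ⇒ 0x35087 (P1/RW1/US1/PS1)
  ✓ 0x35696 (huge @L1)  — 2 lookups

Entries read for #1: 4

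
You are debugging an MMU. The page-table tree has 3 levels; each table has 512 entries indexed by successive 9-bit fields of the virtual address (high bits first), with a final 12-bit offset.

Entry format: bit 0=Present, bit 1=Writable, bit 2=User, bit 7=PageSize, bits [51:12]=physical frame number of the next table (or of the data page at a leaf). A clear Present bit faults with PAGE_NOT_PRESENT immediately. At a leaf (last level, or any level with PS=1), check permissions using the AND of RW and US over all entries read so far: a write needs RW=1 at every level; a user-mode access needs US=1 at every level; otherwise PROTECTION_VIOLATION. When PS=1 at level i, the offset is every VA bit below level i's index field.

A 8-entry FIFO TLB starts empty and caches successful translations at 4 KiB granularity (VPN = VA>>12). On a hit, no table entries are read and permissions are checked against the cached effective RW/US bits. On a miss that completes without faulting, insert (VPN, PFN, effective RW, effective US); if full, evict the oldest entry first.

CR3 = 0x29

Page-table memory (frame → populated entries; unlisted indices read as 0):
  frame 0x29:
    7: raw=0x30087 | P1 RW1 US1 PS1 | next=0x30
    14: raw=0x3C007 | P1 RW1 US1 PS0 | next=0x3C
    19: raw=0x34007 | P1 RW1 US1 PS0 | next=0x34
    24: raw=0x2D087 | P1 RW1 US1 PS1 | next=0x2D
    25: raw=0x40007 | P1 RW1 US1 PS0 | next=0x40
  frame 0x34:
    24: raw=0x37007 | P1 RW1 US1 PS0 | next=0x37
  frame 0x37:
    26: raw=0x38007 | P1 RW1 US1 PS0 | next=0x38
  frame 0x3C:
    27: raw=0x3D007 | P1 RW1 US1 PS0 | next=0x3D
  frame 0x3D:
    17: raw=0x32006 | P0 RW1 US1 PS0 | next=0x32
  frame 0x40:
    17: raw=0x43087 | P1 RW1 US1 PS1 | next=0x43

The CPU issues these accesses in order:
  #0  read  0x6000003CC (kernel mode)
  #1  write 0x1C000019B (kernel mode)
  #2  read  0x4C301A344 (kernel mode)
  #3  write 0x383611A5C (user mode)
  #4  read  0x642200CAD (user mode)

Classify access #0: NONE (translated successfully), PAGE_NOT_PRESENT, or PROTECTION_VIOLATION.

Per-access translation:
#0 VA=0x6000003CC (r,kernel):
  [0] read 0x29 idx=24: raw=0x2D087 flags P=1 W=1 U=1 S=1
  ⇒ phys 0x2D3CC (huge @L0)  [1 reads]
#1 VA=0x1C000019B (w,kernel):
  [0] read 0x29 idx=7: raw=0x30087 flags P=1 W=1 U=1 S=1
  ⇒ phys 0x3019B (huge @L0)  [1 reads]
#2 VA=0x4C301A344 (r,kernel):
  [0] read 0x29 idx=19: raw=0x34007 flags P=1 W=1 U=1 S=0
  [1] read 0x34 idx=24: raw=0x37007 flags P=1 W=1 U=1 S=0
  [2] read 0x37 idx=26: raw=0x38007 flags P=1 W=1 U=1 S=0
  ⇒ phys 0x38344  [3 reads]
#3 VA=0x383611A5C (w,user):
  [0] read 0x29 idx=14: raw=0x3C007 flags P=1 W=1 U=1 S=0
  [1] read 0x3C idx=27: raw=0x3D007 flags P=1 W=1 U=1 S=0
  [2] read 0x3D idx=17: raw=0x32006 flags P=0 W=1 U=1 S=0
  ✗ PAGE_NOT_PRESENT  [3 reads]
#4 VA=0x642200CAD (r,user):
  [0] read 0x29 idx=25: raw=0x40007 flags P=1 W=1 U=1 S=0
  [1] read 0x40 idx=17: raw=0x43087 flags P=1 W=1 U=1 S=1
  ⇒ phys 0x43CAD (huge @L1)  [2 reads]

Access #0 fault: NONE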